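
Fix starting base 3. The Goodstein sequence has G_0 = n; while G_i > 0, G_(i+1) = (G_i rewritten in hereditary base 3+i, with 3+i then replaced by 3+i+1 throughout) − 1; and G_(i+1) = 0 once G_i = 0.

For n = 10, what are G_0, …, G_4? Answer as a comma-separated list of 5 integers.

G_0 = 10. HB_3(10) = 3^2 + 1. Bump = 17. G_1 = 16.
G_1 = 16. HB_4(16) = 4^2. Bump = 25. G_2 = 24.
G_2 = 24. HB_5(24) = 4·5 + 4. Bump = 28. G_3 = 27.
G_3 = 27. HB_6(27) = 4·6 + 3. Bump = 31. G_4 = 30.

10, 16, 24, 27, 30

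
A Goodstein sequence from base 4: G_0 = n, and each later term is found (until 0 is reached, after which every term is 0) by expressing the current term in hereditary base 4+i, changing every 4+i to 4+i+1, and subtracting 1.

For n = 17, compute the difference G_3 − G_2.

step 0: 17 = 4^2 + 1; sub 5 for 4: 5^2 + 1; = 26; G_1 = 26−1 = 25
step 1: 25 = 5^2; sub 6 for 5: 6^2; = 36; G_2 = 36−1 = 35
step 2: 35 = 5·6 + 5; sub 7 for 6: 5·7 + 5; = 40; G_3 = 40−1 = 39

4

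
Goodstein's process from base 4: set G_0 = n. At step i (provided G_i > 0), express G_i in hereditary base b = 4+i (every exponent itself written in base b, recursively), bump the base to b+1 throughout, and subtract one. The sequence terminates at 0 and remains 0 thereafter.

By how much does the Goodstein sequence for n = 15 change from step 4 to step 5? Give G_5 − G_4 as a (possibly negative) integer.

15 —HB4→ 3·4 + 3 —bump→ 3·5 + 3 = 18 —(−1)→ 17
17 —HB5→ 3·5 + 2 —bump→ 3·6 + 2 = 20 —(−1)→ 19
19 —HB6→ 3·6 + 1 —bump→ 3·7 + 1 = 22 —(−1)→ 21
21 —HB7→ 3·7 —bump→ 3·8 = 24 —(−1)→ 23
23 —HB8→ 2·8 + 7 —bump→ 2·9 + 7 = 25 —(−1)→ 24

1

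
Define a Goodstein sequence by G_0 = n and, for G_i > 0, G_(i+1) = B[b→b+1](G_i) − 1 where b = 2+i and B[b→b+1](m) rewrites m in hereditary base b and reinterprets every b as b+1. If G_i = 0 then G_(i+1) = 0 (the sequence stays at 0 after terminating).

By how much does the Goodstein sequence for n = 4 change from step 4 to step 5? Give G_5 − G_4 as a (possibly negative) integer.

26

[0] 4 ≡ 2^2 (base 2). Lift 3: 27. −1: 26.
[1] 26 ≡ 2·3^2 + 2·3 + 2 (base 3). Lift 4: 42. −1: 41.
[2] 41 ≡ 2·4^2 + 2·4 + 1 (base 4). Lift 5: 61. −1: 60.
[3] 60 ≡ 2·5^2 + 2·5 (base 5). Lift 6: 84. −1: 83.
[4] 83 ≡ 2·6^2 + 6 + 5 (base 6). Lift 7: 110. −1: 109.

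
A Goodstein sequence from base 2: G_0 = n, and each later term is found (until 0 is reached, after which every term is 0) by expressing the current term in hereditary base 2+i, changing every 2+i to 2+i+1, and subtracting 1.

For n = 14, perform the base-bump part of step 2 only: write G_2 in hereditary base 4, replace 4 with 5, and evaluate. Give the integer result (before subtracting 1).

18751

G_0=14  [base 2] 2^(2 + 1) + 2^2 + 2  →[2↦3]→  3^(3 + 1) + 3^3 + 3 = 111  −1 ⇒ G_1=110
G_1=110  [base 3] 3^(3 + 1) + 3^3 + 2  →[3↦4]→  4^(4 + 1) + 4^4 + 2 = 1282  −1 ⇒ G_2=1281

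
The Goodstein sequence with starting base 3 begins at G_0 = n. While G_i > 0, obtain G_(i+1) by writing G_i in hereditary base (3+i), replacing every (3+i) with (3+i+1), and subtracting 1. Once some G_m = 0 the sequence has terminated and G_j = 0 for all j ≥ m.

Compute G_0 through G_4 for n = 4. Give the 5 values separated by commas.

4, 4, 4, 3, 2

G_0=4  [base 3] 3 + 1  →[3↦4]→  4 + 1 = 5  −1 ⇒ G_1=4
G_1=4  [base 4] 4  →[4↦5]→  5 = 5  −1 ⇒ G_2=4
G_2=4  [base 5] 4  →[5↦6]→  4 = 4  −1 ⇒ G_3=3
G_3=3  [base 6] 3  →[6↦7]→  3 = 3  −1 ⇒ G_4=2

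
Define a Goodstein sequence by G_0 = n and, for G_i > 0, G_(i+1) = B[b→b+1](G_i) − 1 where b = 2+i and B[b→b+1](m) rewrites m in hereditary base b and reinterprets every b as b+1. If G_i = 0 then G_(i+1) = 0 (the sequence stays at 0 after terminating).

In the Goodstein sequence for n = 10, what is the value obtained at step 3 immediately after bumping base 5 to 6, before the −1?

279936

i=0: 10 = 2^(2 + 1) + 2 (b=2); 2→3: 3^(3 + 1) + 3 = 84; 84−1 = 83
i=1: 83 = 3^(3 + 1) + 2 (b=3); 3→4: 4^(4 + 1) + 2 = 1026; 1026−1 = 1025
i=2: 1025 = 4^(4 + 1) + 1 (b=4); 4→5: 5^(5 + 1) + 1 = 15626; 15626−1 = 15625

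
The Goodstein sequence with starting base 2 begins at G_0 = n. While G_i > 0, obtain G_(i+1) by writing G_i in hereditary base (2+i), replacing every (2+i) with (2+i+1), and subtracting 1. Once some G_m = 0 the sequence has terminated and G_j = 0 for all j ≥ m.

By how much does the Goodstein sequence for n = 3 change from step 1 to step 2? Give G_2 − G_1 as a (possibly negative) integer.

0

G_0=3  [base 2] 2 + 1  →[2↦3]→  3 + 1 = 4  −1 ⇒ G_1=3
G_1=3  [base 3] 3  →[3↦4]→  4 = 4  −1 ⇒ G_2=3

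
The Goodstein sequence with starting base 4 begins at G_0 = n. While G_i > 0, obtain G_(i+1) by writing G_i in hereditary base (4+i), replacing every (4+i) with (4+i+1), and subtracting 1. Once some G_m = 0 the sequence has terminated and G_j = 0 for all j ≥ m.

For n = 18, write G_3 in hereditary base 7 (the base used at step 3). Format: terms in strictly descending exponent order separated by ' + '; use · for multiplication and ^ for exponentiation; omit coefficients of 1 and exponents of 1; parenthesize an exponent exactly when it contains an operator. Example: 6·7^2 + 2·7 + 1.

18 —HB4→ 4^2 + 2 —bump→ 5^2 + 2 = 27 —(−1)→ 26
26 —HB5→ 5^2 + 1 —bump→ 6^2 + 1 = 37 —(−1)→ 36
36 —HB6→ 6^2 —bump→ 7^2 = 49 —(−1)→ 48
48 —HB7→ 6·7 + 6 —bump→ 6·8 + 6 = 54 —(−1)→ 53

6·7 + 6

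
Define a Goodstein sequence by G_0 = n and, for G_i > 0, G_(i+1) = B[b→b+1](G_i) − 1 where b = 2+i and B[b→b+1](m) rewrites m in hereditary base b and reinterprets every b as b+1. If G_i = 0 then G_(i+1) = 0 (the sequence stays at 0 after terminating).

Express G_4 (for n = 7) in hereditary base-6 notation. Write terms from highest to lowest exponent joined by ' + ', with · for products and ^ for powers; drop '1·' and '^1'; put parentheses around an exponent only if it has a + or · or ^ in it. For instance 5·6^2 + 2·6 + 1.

6^6 + 1

[0] 7 ≡ 2^2 + 2 + 1 (base 2). Lift 3: 31. −1: 30.
[1] 30 ≡ 3^3 + 3 (base 3). Lift 4: 260. −1: 259.
[2] 259 ≡ 4^4 + 3 (base 4). Lift 5: 3128. −1: 3127.
[3] 3127 ≡ 5^5 + 2 (base 5). Lift 6: 46658. −1: 46657.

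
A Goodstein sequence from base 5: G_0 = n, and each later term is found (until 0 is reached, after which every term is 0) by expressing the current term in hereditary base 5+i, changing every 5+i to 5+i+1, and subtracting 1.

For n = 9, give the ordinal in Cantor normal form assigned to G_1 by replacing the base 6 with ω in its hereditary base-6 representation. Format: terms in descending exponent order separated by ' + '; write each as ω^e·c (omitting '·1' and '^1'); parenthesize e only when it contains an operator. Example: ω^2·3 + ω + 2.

[0] 9 ≡ 5 + 4 (base 5). Lift 6: 10. −1: 9.
[1] 9 ≡ 6 + 3 (base 6). Lift 7: 10. −1: 9.

ω + 3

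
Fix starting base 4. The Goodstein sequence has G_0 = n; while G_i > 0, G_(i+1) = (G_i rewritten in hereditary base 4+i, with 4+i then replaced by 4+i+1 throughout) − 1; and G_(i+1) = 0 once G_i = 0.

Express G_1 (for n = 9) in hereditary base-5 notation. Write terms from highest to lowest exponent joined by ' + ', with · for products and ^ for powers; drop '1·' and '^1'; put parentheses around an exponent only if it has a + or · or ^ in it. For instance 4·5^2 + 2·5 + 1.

step 0: 9 = 2·4 + 1; sub 5 for 4: 2·5 + 1; = 11; G_1 = 11−1 = 10
step 1: 10 = 2·5; sub 6 for 5: 2·6; = 12; G_2 = 12−1 = 11

2·5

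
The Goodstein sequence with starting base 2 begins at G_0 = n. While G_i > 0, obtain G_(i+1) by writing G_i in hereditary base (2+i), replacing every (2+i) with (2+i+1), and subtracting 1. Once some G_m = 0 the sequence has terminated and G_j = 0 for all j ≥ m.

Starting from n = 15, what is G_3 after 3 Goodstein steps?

[0] 15 ≡ 2^(2 + 1) + 2^2 + 2 + 1 (base 2). Lift 3: 112. −1: 111.
[1] 111 ≡ 3^(3 + 1) + 3^3 + 3 (base 3). Lift 4: 1284. −1: 1283.
[2] 1283 ≡ 4^(4 + 1) + 4^4 + 3 (base 4). Lift 5: 18753. −1: 18752.

18752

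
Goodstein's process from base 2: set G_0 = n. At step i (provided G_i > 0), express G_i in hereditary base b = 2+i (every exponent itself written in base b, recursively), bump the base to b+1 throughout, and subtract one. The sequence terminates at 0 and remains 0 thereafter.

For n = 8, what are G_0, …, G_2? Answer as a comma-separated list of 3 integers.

[0] 8 ≡ 2^(2 + 1) (base 2). Lift 3: 81. −1: 80.
[1] 80 ≡ 2·3^3 + 2·3^2 + 2·3 + 2 (base 3). Lift 4: 554. −1: 553.

8, 80, 553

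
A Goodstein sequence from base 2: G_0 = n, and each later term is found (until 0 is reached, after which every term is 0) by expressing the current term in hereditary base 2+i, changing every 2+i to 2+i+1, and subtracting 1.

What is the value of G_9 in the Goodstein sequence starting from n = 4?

step 0: 4 = 2^2; sub 3 for 2: 3^3; = 27; G_1 = 27−1 = 26
step 1: 26 = 2·3^2 + 2·3 + 2; sub 4 for 3: 2·4^2 + 2·4 + 2; = 42; G_2 = 42−1 = 41
step 2: 41 = 2·4^2 + 2·4 + 1; sub 5 for 4: 2·5^2 + 2·5 + 1; = 61; G_3 = 61−1 = 60
step 3: 60 = 2·5^2 + 2·5; sub 6 for 5: 2·6^2 + 2·6; = 84; G_4 = 84−1 = 83
step 4: 83 = 2·6^2 + 6 + 5; sub 7 for 6: 2·7^2 + 7 + 5; = 110; G_5 = 110−1 = 109
step 5: 109 = 2·7^2 + 7 + 4; sub 8 for 7: 2·8^2 + 8 + 4; = 140; G_6 = 140−1 = 139
step 6: 139 = 2·8^2 + 8 + 3; sub 9 for 8: 2·9^2 + 9 + 3; = 174; G_7 = 174−1 = 173
step 7: 173 = 2·9^2 + 9 + 2; sub 10 for 9: 2·10^2 + 10 + 2; = 212; G_8 = 212−1 = 211
step 8: 211 = 2·10^2 + 10 + 1; sub 11 for 10: 2·11^2 + 11 + 1; = 254; G_9 = 254−1 = 253

253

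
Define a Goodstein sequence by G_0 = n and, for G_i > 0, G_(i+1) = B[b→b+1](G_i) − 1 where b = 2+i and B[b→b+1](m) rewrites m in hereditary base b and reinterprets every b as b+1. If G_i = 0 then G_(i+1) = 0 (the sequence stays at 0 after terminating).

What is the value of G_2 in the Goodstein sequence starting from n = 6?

G_0 = 6. HB_2(6) = 2^2 + 2. Bump = 30. G_1 = 29.
G_1 = 29. HB_3(29) = 3^3 + 2. Bump = 258. G_2 = 257.
G_2 = 257. HB_4(257) = 4^4 + 1. Bump = 3126. G_3 = 3125.

257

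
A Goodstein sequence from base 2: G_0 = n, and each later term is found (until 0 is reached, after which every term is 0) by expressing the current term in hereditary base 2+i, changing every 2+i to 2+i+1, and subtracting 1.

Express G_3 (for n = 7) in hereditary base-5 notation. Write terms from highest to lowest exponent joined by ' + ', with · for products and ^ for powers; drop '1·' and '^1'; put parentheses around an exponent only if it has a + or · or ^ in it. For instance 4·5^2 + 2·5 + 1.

[0] 7 ≡ 2^2 + 2 + 1 (base 2). Lift 3: 31. −1: 30.
[1] 30 ≡ 3^3 + 3 (base 3). Lift 4: 260. −1: 259.
[2] 259 ≡ 4^4 + 3 (base 4). Lift 5: 3128. −1: 3127.

5^5 + 2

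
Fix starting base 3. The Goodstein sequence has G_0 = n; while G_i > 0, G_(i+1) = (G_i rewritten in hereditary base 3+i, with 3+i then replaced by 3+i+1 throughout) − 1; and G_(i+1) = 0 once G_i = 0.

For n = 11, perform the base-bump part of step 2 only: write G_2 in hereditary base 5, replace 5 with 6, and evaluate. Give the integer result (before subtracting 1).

i=0: 11 = 3^2 + 2 (b=3); 3→4: 4^2 + 2 = 18; 18−1 = 17
i=1: 17 = 4^2 + 1 (b=4); 4→5: 5^2 + 1 = 26; 26−1 = 25
i=2: 25 = 5^2 (b=5); 5→6: 6^2 = 36; 36−1 = 35

36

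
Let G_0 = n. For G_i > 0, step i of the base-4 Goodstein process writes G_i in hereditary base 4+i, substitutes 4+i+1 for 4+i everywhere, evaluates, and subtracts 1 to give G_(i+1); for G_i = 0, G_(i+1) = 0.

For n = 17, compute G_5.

47

base 4: 17 = 4^2 + 1; at 5: 5^2 + 1 = 26; next = 25
base 5: 25 = 5^2; at 6: 6^2 = 36; next = 35
base 6: 35 = 5·6 + 5; at 7: 5·7 + 5 = 40; next = 39
base 7: 39 = 5·7 + 4; at 8: 5·8 + 4 = 44; next = 43
base 8: 43 = 5·8 + 3; at 9: 5·9 + 3 = 48; next = 47
base 9: 47 = 5·9 + 2; at 10: 5·10 + 2 = 52; next = 51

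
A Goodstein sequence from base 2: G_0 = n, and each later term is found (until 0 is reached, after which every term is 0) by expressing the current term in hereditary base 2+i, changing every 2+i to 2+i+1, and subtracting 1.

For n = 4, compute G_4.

83

G_0 = 4. HB_2(4) = 2^2. Bump = 27. G_1 = 26.
G_1 = 26. HB_3(26) = 2·3^2 + 2·3 + 2. Bump = 42. G_2 = 41.
G_2 = 41. HB_4(41) = 2·4^2 + 2·4 + 1. Bump = 61. G_3 = 60.
G_3 = 60. HB_5(60) = 2·5^2 + 2·5. Bump = 84. G_4 = 83.
G_4 = 83. HB_6(83) = 2·6^2 + 6 + 5. Bump = 110. G_5 = 109.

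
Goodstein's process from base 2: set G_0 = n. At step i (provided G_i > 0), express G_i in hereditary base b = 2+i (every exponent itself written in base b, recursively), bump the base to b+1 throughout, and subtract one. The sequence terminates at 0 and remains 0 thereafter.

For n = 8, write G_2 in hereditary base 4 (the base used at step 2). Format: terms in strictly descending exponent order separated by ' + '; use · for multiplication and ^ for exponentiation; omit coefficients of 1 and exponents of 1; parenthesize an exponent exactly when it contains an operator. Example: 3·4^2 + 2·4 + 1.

2·4^4 + 2·4^2 + 2·4 + 1

i=0: 8 = 2^(2 + 1) (b=2); 2→3: 3^(3 + 1) = 81; 81−1 = 80
i=1: 80 = 2·3^3 + 2·3^2 + 2·3 + 2 (b=3); 3→4: 2·4^4 + 2·4^2 + 2·4 + 2 = 554; 554−1 = 553
i=2: 553 = 2·4^4 + 2·4^2 + 2·4 + 1 (b=4); 4→5: 2·5^5 + 2·5^2 + 2·5 + 1 = 6311; 6311−1 = 6310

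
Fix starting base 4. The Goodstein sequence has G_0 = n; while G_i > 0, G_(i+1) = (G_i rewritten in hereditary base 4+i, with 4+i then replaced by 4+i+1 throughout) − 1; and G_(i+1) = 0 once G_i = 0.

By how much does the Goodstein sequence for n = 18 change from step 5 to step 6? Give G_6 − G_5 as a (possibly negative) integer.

[0] 18 ≡ 4^2 + 2 (base 4). Lift 5: 27. −1: 26.
[1] 26 ≡ 5^2 + 1 (base 5). Lift 6: 37. −1: 36.
[2] 36 ≡ 6^2 (base 6). Lift 7: 49. −1: 48.
[3] 48 ≡ 6·7 + 6 (base 7). Lift 8: 54. −1: 53.
[4] 53 ≡ 6·8 + 5 (base 8). Lift 9: 59. −1: 58.
[5] 58 ≡ 6·9 + 4 (base 9). Lift 10: 64. −1: 63.

5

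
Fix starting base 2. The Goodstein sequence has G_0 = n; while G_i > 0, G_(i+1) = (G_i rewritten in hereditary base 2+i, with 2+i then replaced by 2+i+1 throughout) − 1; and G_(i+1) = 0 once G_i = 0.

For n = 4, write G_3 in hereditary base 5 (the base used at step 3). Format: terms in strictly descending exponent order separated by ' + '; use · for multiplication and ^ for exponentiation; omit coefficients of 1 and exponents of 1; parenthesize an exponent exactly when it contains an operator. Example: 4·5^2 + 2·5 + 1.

base 2: 4 = 2^2; at 3: 3^3 = 27; next = 26
base 3: 26 = 2·3^2 + 2·3 + 2; at 4: 2·4^2 + 2·4 + 2 = 42; next = 41
base 4: 41 = 2·4^2 + 2·4 + 1; at 5: 2·5^2 + 2·5 + 1 = 61; next = 60

2·5^2 + 2·5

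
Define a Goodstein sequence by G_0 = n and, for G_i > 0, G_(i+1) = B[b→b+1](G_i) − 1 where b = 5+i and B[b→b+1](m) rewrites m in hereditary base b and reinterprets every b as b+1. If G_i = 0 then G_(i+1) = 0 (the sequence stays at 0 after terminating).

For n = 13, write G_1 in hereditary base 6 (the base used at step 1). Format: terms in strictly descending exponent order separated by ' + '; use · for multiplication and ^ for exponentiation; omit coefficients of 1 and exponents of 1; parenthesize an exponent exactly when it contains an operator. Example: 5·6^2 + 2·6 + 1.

2·6 + 2

i=0: 13 = 2·5 + 3 (b=5); 5→6: 2·6 + 3 = 15; 15−1 = 14
i=1: 14 = 2·6 + 2 (b=6); 6→7: 2·7 + 2 = 16; 16−1 = 15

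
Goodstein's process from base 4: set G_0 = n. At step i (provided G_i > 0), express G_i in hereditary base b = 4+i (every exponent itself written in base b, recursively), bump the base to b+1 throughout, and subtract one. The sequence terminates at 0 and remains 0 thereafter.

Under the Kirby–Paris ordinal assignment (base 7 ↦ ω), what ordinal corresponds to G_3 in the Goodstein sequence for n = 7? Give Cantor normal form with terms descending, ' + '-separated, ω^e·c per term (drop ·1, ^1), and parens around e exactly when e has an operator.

ω

7 —HB4→ 4 + 3 —bump→ 5 + 3 = 8 —(−1)→ 7
7 —HB5→ 5 + 2 —bump→ 6 + 2 = 8 —(−1)→ 7
7 —HB6→ 6 + 1 —bump→ 7 + 1 = 8 —(−1)→ 7
7 —HB7→ 7 —bump→ 8 = 8 —(−1)→ 7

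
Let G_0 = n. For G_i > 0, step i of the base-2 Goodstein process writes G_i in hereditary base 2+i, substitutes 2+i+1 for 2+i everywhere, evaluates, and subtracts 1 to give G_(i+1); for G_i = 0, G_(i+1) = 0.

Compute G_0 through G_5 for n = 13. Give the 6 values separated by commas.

step 0: 13 = 2^(2 + 1) + 2^2 + 1; sub 3 for 2: 3^(3 + 1) + 3^3 + 1; = 109; G_1 = 109−1 = 108
step 1: 108 = 3^(3 + 1) + 3^3; sub 4 for 3: 4^(4 + 1) + 4^4; = 1280; G_2 = 1280−1 = 1279
step 2: 1279 = 4^(4 + 1) + 3·4^3 + 3·4^2 + 3·4 + 3; sub 5 for 4: 5^(5 + 1) + 3·5^3 + 3·5^2 + 3·5 + 3; = 16093; G_3 = 16093−1 = 16092
step 3: 16092 = 5^(5 + 1) + 3·5^3 + 3·5^2 + 3·5 + 2; sub 6 for 5: 6^(6 + 1) + 3·6^3 + 3·6^2 + 3·6 + 2; = 280712; G_4 = 280712−1 = 280711
step 4: 280711 = 6^(6 + 1) + 3·6^3 + 3·6^2 + 3·6 + 1; sub 7 for 6: 7^(7 + 1) + 3·7^3 + 3·7^2 + 3·7 + 1; = 5765999; G_5 = 5765999−1 = 5765998

13, 108, 1279, 16092, 280711, 5765998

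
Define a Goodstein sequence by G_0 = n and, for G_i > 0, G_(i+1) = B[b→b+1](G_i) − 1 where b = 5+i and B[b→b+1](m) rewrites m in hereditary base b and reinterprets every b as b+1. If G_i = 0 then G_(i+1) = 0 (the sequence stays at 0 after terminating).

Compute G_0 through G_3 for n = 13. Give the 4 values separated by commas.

step 0: 13 = 2·5 + 3; sub 6 for 5: 2·6 + 3; = 15; G_1 = 15−1 = 14
step 1: 14 = 2·6 + 2; sub 7 for 6: 2·7 + 2; = 16; G_2 = 16−1 = 15
step 2: 15 = 2·7 + 1; sub 8 for 7: 2·8 + 1; = 17; G_3 = 17−1 = 16

13, 14, 15, 16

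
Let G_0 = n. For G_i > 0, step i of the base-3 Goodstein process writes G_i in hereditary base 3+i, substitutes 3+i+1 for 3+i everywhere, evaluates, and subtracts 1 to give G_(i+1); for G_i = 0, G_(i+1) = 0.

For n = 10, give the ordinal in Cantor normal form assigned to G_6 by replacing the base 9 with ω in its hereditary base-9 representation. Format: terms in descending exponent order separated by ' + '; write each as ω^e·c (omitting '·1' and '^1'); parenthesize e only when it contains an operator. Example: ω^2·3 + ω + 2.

ω·4

step 0: 10 = 3^2 + 1; sub 4 for 3: 4^2 + 1; = 17; G_1 = 17−1 = 16
step 1: 16 = 4^2; sub 5 for 4: 5^2; = 25; G_2 = 25−1 = 24
step 2: 24 = 4·5 + 4; sub 6 for 5: 4·6 + 4; = 28; G_3 = 28−1 = 27
step 3: 27 = 4·6 + 3; sub 7 for 6: 4·7 + 3; = 31; G_4 = 31−1 = 30
step 4: 30 = 4·7 + 2; sub 8 for 7: 4·8 + 2; = 34; G_5 = 34−1 = 33
step 5: 33 = 4·8 + 1; sub 9 for 8: 4·9 + 1; = 37; G_6 = 37−1 = 36
step 6: 36 = 4·9; sub 10 for 9: 4·10; = 40; G_7 = 40−1 = 39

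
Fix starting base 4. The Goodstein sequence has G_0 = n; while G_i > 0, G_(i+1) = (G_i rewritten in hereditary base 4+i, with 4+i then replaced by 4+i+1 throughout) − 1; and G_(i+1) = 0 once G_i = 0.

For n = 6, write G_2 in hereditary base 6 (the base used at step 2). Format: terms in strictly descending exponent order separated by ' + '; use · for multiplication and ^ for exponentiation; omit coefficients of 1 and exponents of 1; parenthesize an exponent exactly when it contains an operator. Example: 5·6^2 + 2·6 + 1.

G_0=6  [base 4] 4 + 2  →[4↦5]→  5 + 2 = 7  −1 ⇒ G_1=6
G_1=6  [base 5] 5 + 1  →[5↦6]→  6 + 1 = 7  −1 ⇒ G_2=6
G_2=6  [base 6] 6  →[6↦7]→  7 = 7  −1 ⇒ G_3=6

6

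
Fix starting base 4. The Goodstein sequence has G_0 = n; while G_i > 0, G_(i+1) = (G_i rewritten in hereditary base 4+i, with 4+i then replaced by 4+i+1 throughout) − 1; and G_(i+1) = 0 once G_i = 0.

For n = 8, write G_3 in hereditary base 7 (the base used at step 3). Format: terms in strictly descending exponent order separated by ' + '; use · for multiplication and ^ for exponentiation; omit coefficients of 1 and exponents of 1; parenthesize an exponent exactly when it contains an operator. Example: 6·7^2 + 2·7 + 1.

7 + 2

G_0=8  [base 4] 2·4  →[4↦5]→  2·5 = 10  −1 ⇒ G_1=9
G_1=9  [base 5] 5 + 4  →[5↦6]→  6 + 4 = 10  −1 ⇒ G_2=9
G_2=9  [base 6] 6 + 3  →[6↦7]→  7 + 3 = 10  −1 ⇒ G_3=9
G_3=9  [base 7] 7 + 2  →[7↦8]→  8 + 2 = 10  −1 ⇒ G_4=9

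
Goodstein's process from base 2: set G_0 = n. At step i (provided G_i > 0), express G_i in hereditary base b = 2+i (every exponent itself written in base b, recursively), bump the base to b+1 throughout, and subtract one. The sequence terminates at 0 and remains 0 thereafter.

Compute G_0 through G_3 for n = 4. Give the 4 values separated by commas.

[0] 4 ≡ 2^2 (base 2). Lift 3: 27. −1: 26.
[1] 26 ≡ 2·3^2 + 2·3 + 2 (base 3). Lift 4: 42. −1: 41.
[2] 41 ≡ 2·4^2 + 2·4 + 1 (base 4). Lift 5: 61. −1: 60.

4, 26, 41, 60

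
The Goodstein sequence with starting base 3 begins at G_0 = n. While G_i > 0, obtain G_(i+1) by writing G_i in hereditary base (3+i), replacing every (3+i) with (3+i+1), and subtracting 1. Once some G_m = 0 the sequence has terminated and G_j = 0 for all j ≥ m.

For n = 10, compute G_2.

24

G_0=10  [base 3] 3^2 + 1  →[3↦4]→  4^2 + 1 = 17  −1 ⇒ G_1=16
G_1=16  [base 4] 4^2  →[4↦5]→  5^2 = 25  −1 ⇒ G_2=24
G_2=24  [base 5] 4·5 + 4  →[5↦6]→  4·6 + 4 = 28  −1 ⇒ G_3=27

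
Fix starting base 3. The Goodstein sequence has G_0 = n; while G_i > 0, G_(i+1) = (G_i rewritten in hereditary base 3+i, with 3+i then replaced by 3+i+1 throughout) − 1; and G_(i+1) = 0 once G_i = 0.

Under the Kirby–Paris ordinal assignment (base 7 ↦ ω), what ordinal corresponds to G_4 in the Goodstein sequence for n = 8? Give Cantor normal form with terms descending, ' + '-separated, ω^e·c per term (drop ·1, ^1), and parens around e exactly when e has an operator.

ω + 4

i=0: 8 = 2·3 + 2 (b=3); 3→4: 2·4 + 2 = 10; 10−1 = 9
i=1: 9 = 2·4 + 1 (b=4); 4→5: 2·5 + 1 = 11; 11−1 = 10
i=2: 10 = 2·5 (b=5); 5→6: 2·6 = 12; 12−1 = 11
i=3: 11 = 6 + 5 (b=6); 6→7: 7 + 5 = 12; 12−1 = 11
i=4: 11 = 7 + 4 (b=7); 7→8: 8 + 4 = 12; 12−1 = 11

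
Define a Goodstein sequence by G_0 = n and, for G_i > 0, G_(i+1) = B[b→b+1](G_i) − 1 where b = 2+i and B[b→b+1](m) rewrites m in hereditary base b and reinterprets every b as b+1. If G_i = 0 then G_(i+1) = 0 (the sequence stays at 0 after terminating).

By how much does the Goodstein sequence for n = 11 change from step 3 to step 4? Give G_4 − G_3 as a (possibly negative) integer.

264310

G_0 = 11. HB_2(11) = 2^(2 + 1) + 2 + 1. Bump = 85. G_1 = 84.
G_1 = 84. HB_3(84) = 3^(3 + 1) + 3. Bump = 1028. G_2 = 1027.
G_2 = 1027. HB_4(1027) = 4^(4 + 1) + 3. Bump = 15628. G_3 = 15627.
G_3 = 15627. HB_5(15627) = 5^(5 + 1) + 2. Bump = 279938. G_4 = 279937.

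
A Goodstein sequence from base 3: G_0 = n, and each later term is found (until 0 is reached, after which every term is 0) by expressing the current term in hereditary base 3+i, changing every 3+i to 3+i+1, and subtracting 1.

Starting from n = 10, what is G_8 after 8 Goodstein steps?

41

(0) 10|_3 = 3^2 + 1 ↦ 4^2 + 1|_4 = 17 ⇒ 16
(1) 16|_4 = 4^2 ↦ 5^2|_5 = 25 ⇒ 24
(2) 24|_5 = 4·5 + 4 ↦ 4·6 + 4|_6 = 28 ⇒ 27
(3) 27|_6 = 4·6 + 3 ↦ 4·7 + 3|_7 = 31 ⇒ 30
(4) 30|_7 = 4·7 + 2 ↦ 4·8 + 2|_8 = 34 ⇒ 33
(5) 33|_8 = 4·8 + 1 ↦ 4·9 + 1|_9 = 37 ⇒ 36
(6) 36|_9 = 4·9 ↦ 4·10|_10 = 40 ⇒ 39
(7) 39|_10 = 3·10 + 9 ↦ 3·11 + 9|_11 = 42 ⇒ 41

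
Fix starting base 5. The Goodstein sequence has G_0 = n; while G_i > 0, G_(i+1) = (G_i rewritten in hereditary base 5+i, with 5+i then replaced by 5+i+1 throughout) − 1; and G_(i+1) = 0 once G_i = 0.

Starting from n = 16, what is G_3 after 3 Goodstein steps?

16 —HB5→ 3·5 + 1 —bump→ 3·6 + 1 = 19 —(−1)→ 18
18 —HB6→ 3·6 —bump→ 3·7 = 21 —(−1)→ 20
20 —HB7→ 2·7 + 6 —bump→ 2·8 + 6 = 22 —(−1)→ 21
21 —HB8→ 2·8 + 5 —bump→ 2·9 + 5 = 23 —(−1)→ 22

21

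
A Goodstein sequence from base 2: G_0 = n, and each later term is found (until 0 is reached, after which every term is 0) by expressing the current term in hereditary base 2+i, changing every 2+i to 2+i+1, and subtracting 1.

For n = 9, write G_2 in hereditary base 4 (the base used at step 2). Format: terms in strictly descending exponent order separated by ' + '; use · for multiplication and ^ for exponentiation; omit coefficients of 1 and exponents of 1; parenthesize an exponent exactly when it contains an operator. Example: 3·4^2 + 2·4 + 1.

3·4^4 + 3·4^3 + 3·4^2 + 3·4 + 3

i=0: 9 = 2^(2 + 1) + 1 (b=2); 2→3: 3^(3 + 1) + 1 = 82; 82−1 = 81
i=1: 81 = 3^(3 + 1) (b=3); 3→4: 4^(4 + 1) = 1024; 1024−1 = 1023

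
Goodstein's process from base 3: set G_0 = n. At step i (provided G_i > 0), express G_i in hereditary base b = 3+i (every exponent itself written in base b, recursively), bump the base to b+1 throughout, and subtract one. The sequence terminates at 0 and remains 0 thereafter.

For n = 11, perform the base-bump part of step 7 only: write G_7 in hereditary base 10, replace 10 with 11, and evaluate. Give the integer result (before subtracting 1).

56

G_0=11  [base 3] 3^2 + 2  →[3↦4]→  4^2 + 2 = 18  −1 ⇒ G_1=17
G_1=17  [base 4] 4^2 + 1  →[4↦5]→  5^2 + 1 = 26  −1 ⇒ G_2=25
G_2=25  [base 5] 5^2  →[5↦6]→  6^2 = 36  −1 ⇒ G_3=35
G_3=35  [base 6] 5·6 + 5  →[6↦7]→  5·7 + 5 = 40  −1 ⇒ G_4=39
G_4=39  [base 7] 5·7 + 4  →[7↦8]→  5·8 + 4 = 44  −1 ⇒ G_5=43
G_5=43  [base 8] 5·8 + 3  →[8↦9]→  5·9 + 3 = 48  −1 ⇒ G_6=47
G_6=47  [base 9] 5·9 + 2  →[9↦10]→  5·10 + 2 = 52  −1 ⇒ G_7=51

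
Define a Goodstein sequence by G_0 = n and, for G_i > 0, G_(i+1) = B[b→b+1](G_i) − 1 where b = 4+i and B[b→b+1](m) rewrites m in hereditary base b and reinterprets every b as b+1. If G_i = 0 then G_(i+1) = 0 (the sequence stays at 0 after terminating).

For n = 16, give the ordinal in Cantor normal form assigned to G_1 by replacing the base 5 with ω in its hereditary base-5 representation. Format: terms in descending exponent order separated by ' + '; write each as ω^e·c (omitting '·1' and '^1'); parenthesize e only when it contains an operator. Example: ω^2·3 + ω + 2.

ω·4 + 4

i=0: 16 = 4^2 (b=4); 4→5: 5^2 = 25; 25−1 = 24
i=1: 24 = 4·5 + 4 (b=5); 5→6: 4·6 + 4 = 28; 28−1 = 27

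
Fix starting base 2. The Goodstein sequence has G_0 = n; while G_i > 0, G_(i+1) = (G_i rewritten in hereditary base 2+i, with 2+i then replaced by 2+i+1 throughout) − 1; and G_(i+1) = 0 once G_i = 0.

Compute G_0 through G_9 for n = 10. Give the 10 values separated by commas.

10, 83, 1025, 15625, 279935, 4215754, 84073323, 1937434592, 50000555551, 1426559238830

10 —HB2→ 2^(2 + 1) + 2 —bump→ 3^(3 + 1) + 3 = 84 —(−1)→ 83
83 —HB3→ 3^(3 + 1) + 2 —bump→ 4^(4 + 1) + 2 = 1026 —(−1)→ 1025
1025 —HB4→ 4^(4 + 1) + 1 —bump→ 5^(5 + 1) + 1 = 15626 —(−1)→ 15625
15625 —HB5→ 5^(5 + 1) —bump→ 6^(6 + 1) = 279936 —(−1)→ 279935
279935 —HB6→ 5·6^6 + 5·6^5 + 5·6^4 + 5·6^3 + 5·6^2 + 5·6 + 5 —bump→ 5·7^7 + 5·7^5 + 5·7^4 + 5·7^3 + 5·7^2 + 5·7 + 5 = 4215755 —(−1)→ 4215754
4215754 —HB7→ 5·7^7 + 5·7^5 + 5·7^4 + 5·7^3 + 5·7^2 + 5·7 + 4 —bump→ 5·8^8 + 5·8^5 + 5·8^4 + 5·8^3 + 5·8^2 + 5·8 + 4 = 84073324 —(−1)→ 84073323
84073323 —HB8→ 5·8^8 + 5·8^5 + 5·8^4 + 5·8^3 + 5·8^2 + 5·8 + 3 —bump→ 5·9^9 + 5·9^5 + 5·9^4 + 5·9^3 + 5·9^2 + 5·9 + 3 = 1937434593 —(−1)→ 1937434592
1937434592 —HB9→ 5·9^9 + 5·9^5 + 5·9^4 + 5·9^3 + 5·9^2 + 5·9 + 2 —bump→ 5·10^10 + 5·10^5 + 5·10^4 + 5·10^3 + 5·10^2 + 5·10 + 2 = 50000555552 —(−1)→ 50000555551
50000555551 —HB10→ 5·10^10 + 5·10^5 + 5·10^4 + 5·10^3 + 5·10^2 + 5·10 + 1 —bump→ 5·11^11 + 5·11^5 + 5·11^4 + 5·11^3 + 5·11^2 + 5·11 + 1 = 1426559238831 —(−1)→ 1426559238830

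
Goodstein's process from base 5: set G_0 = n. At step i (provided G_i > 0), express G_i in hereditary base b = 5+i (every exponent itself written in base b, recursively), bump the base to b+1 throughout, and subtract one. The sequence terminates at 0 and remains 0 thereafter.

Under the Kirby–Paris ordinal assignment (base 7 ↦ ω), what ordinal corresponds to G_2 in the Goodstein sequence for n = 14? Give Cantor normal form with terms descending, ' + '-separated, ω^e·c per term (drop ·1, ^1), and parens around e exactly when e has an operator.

ω·2 + 2

G_0=14  [base 5] 2·5 + 4  →[5↦6]→  2·6 + 4 = 16  −1 ⇒ G_1=15
G_1=15  [base 6] 2·6 + 3  →[6↦7]→  2·7 + 3 = 17  −1 ⇒ G_2=16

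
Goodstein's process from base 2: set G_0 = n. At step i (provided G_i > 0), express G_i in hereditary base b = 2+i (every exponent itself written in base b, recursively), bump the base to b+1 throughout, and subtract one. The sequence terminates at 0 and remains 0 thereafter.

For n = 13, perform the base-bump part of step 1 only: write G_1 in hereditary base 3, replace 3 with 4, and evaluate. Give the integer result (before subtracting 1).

1280

G_0=13  [base 2] 2^(2 + 1) + 2^2 + 1  →[2↦3]→  3^(3 + 1) + 3^3 + 1 = 109  −1 ⇒ G_1=108
G_1=108  [base 3] 3^(3 + 1) + 3^3  →[3↦4]→  4^(4 + 1) + 4^4 = 1280  −1 ⇒ G_2=1279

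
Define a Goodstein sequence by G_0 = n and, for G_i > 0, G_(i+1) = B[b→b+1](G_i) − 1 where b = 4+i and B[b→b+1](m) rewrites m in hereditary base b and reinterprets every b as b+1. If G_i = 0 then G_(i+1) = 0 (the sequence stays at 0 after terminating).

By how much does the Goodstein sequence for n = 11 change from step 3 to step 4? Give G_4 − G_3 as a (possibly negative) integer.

G_0 = 11. HB_4(11) = 2·4 + 3. Bump = 13. G_1 = 12.
G_1 = 12. HB_5(12) = 2·5 + 2. Bump = 14. G_2 = 13.
G_2 = 13. HB_6(13) = 2·6 + 1. Bump = 15. G_3 = 14.
G_3 = 14. HB_7(14) = 2·7. Bump = 16. G_4 = 15.

1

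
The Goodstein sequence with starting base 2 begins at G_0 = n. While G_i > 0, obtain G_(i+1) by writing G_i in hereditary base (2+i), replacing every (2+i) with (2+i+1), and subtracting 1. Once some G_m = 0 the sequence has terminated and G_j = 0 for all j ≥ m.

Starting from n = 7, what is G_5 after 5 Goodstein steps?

[0] 7 ≡ 2^2 + 2 + 1 (base 2). Lift 3: 31. −1: 30.
[1] 30 ≡ 3^3 + 3 (base 3). Lift 4: 260. −1: 259.
[2] 259 ≡ 4^4 + 3 (base 4). Lift 5: 3128. −1: 3127.
[3] 3127 ≡ 5^5 + 2 (base 5). Lift 6: 46658. −1: 46657.
[4] 46657 ≡ 6^6 + 1 (base 6). Lift 7: 823544. −1: 823543.
[5] 823543 ≡ 7^7 (base 7). Lift 8: 16777216. −1: 16777215.

823543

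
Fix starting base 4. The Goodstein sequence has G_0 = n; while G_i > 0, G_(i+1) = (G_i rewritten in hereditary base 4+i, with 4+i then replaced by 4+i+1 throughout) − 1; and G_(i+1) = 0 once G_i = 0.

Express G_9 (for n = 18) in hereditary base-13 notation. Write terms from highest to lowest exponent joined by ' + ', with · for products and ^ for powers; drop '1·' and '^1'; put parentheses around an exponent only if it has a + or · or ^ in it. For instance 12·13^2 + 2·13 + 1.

(0) 18|_4 = 4^2 + 2 ↦ 5^2 + 2|_5 = 27 ⇒ 26
(1) 26|_5 = 5^2 + 1 ↦ 6^2 + 1|_6 = 37 ⇒ 36
(2) 36|_6 = 6^2 ↦ 7^2|_7 = 49 ⇒ 48
(3) 48|_7 = 6·7 + 6 ↦ 6·8 + 6|_8 = 54 ⇒ 53
(4) 53|_8 = 6·8 + 5 ↦ 6·9 + 5|_9 = 59 ⇒ 58
(5) 58|_9 = 6·9 + 4 ↦ 6·10 + 4|_10 = 64 ⇒ 63
(6) 63|_10 = 6·10 + 3 ↦ 6·11 + 3|_11 = 69 ⇒ 68
(7) 68|_11 = 6·11 + 2 ↦ 6·12 + 2|_12 = 74 ⇒ 73
(8) 73|_12 = 6·12 + 1 ↦ 6·13 + 1|_13 = 79 ⇒ 78

6·13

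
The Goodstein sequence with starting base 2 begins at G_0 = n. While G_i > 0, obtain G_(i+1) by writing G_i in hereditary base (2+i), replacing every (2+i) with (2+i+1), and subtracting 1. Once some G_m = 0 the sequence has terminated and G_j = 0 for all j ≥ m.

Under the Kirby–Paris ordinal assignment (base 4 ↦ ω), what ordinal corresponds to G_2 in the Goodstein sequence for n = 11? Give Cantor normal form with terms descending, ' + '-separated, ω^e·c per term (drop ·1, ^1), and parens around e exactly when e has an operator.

ω^(ω + 1) + 3

base 2: 11 = 2^(2 + 1) + 2 + 1; at 3: 3^(3 + 1) + 3 + 1 = 85; next = 84
base 3: 84 = 3^(3 + 1) + 3; at 4: 4^(4 + 1) + 4 = 1028; next = 1027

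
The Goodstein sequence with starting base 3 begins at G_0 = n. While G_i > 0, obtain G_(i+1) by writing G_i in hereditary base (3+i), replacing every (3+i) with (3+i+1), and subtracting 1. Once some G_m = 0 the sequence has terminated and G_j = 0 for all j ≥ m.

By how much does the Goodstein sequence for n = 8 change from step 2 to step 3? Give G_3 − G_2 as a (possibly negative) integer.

1

i=0: 8 = 2·3 + 2 (b=3); 3→4: 2·4 + 2 = 10; 10−1 = 9
i=1: 9 = 2·4 + 1 (b=4); 4→5: 2·5 + 1 = 11; 11−1 = 10
i=2: 10 = 2·5 (b=5); 5→6: 2·6 = 12; 12−1 = 11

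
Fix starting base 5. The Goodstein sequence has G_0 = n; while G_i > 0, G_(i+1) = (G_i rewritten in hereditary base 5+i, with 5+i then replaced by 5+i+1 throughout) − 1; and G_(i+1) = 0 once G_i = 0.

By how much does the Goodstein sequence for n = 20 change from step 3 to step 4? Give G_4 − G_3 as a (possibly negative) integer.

2

G_0 = 20. HB_5(20) = 4·5. Bump = 24. G_1 = 23.
G_1 = 23. HB_6(23) = 3·6 + 5. Bump = 26. G_2 = 25.
G_2 = 25. HB_7(25) = 3·7 + 4. Bump = 28. G_3 = 27.
G_3 = 27. HB_8(27) = 3·8 + 3. Bump = 30. G_4 = 29.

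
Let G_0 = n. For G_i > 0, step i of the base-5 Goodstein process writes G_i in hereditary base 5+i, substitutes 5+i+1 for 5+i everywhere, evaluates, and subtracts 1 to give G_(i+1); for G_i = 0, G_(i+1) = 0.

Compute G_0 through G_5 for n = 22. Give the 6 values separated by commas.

i=0: 22 = 4·5 + 2 (b=5); 5→6: 4·6 + 2 = 26; 26−1 = 25
i=1: 25 = 4·6 + 1 (b=6); 6→7: 4·7 + 1 = 29; 29−1 = 28
i=2: 28 = 4·7 (b=7); 7→8: 4·8 = 32; 32−1 = 31
i=3: 31 = 3·8 + 7 (b=8); 8→9: 3·9 + 7 = 34; 34−1 = 33
i=4: 33 = 3·9 + 6 (b=9); 9→10: 3·10 + 6 = 36; 36−1 = 35

22, 25, 28, 31, 33, 35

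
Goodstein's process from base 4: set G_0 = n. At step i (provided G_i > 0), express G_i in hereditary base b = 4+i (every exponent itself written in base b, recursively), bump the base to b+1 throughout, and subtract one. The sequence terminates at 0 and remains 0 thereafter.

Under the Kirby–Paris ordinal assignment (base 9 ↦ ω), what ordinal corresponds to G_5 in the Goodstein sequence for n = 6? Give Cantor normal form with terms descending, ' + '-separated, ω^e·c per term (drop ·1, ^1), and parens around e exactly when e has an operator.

base 4: 6 = 4 + 2; at 5: 5 + 2 = 7; next = 6
base 5: 6 = 5 + 1; at 6: 6 + 1 = 7; next = 6
base 6: 6 = 6; at 7: 7 = 7; next = 6
base 7: 6 = 6; at 8: 6 = 6; next = 5
base 8: 5 = 5; at 9: 5 = 5; next = 4
base 9: 4 = 4; at 10: 4 = 4; next = 3

4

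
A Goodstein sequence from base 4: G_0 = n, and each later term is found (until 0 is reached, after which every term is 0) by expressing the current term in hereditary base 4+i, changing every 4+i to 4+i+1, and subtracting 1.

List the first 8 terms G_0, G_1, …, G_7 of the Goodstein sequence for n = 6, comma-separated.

6, 6, 6, 6, 5, 4, 3, 2

i=0: 6 = 4 + 2 (b=4); 4→5: 5 + 2 = 7; 7−1 = 6
i=1: 6 = 5 + 1 (b=5); 5→6: 6 + 1 = 7; 7−1 = 6
i=2: 6 = 6 (b=6); 6→7: 7 = 7; 7−1 = 6
i=3: 6 = 6 (b=7); 7→8: 6 = 6; 6−1 = 5
i=4: 5 = 5 (b=8); 8→9: 5 = 5; 5−1 = 4
i=5: 4 = 4 (b=9); 9→10: 4 = 4; 4−1 = 3
i=6: 3 = 3 (b=10); 10→11: 3 = 3; 3−1 = 2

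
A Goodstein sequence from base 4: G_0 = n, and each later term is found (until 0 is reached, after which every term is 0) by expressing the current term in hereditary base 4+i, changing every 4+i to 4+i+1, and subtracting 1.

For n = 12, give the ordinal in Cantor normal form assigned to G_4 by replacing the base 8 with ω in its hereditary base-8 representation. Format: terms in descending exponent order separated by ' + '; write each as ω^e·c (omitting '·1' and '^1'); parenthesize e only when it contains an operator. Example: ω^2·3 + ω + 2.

ω·2 + 1

12 —HB4→ 3·4 —bump→ 3·5 = 15 —(−1)→ 14
14 —HB5→ 2·5 + 4 —bump→ 2·6 + 4 = 16 —(−1)→ 15
15 —HB6→ 2·6 + 3 —bump→ 2·7 + 3 = 17 —(−1)→ 16
16 —HB7→ 2·7 + 2 —bump→ 2·8 + 2 = 18 —(−1)→ 17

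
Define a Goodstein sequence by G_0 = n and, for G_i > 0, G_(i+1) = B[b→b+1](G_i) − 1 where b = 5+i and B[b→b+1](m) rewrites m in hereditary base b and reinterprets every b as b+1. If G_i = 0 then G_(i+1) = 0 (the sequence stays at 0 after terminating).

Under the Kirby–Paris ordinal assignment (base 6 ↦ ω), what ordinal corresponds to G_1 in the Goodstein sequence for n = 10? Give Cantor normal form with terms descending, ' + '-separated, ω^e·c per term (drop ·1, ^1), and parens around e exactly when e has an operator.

ω + 5

(0) 10|_5 = 2·5 ↦ 2·6|_6 = 12 ⇒ 11
(1) 11|_6 = 6 + 5 ↦ 7 + 5|_7 = 12 ⇒ 11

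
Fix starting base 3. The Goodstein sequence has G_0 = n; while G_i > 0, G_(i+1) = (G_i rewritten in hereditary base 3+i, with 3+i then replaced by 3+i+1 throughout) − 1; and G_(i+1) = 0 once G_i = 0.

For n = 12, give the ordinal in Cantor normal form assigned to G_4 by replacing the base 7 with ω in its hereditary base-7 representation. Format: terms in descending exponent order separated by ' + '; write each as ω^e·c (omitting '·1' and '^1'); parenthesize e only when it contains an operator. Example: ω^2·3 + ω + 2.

G_0 = 12. HB_3(12) = 3^2 + 3. Bump = 20. G_1 = 19.
G_1 = 19. HB_4(19) = 4^2 + 3. Bump = 28. G_2 = 27.
G_2 = 27. HB_5(27) = 5^2 + 2. Bump = 38. G_3 = 37.
G_3 = 37. HB_6(37) = 6^2 + 1. Bump = 50. G_4 = 49.

ω^2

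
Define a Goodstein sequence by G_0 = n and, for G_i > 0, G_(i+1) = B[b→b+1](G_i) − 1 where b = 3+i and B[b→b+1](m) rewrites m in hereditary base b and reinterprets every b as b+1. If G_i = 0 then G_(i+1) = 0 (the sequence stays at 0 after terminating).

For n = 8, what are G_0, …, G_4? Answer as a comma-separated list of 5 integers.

8, 9, 10, 11, 11

[0] 8 ≡ 2·3 + 2 (base 3). Lift 4: 10. −1: 9.
[1] 9 ≡ 2·4 + 1 (base 4). Lift 5: 11. −1: 10.
[2] 10 ≡ 2·5 (base 5). Lift 6: 12. −1: 11.
[3] 11 ≡ 6 + 5 (base 6). Lift 7: 12. −1: 11.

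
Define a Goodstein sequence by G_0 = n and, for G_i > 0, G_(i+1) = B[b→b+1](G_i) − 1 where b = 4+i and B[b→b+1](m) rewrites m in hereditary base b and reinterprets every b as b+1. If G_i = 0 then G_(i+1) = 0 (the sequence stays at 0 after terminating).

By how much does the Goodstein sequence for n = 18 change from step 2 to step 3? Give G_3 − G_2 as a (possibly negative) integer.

[0] 18 ≡ 4^2 + 2 (base 4). Lift 5: 27. −1: 26.
[1] 26 ≡ 5^2 + 1 (base 5). Lift 6: 37. −1: 36.
[2] 36 ≡ 6^2 (base 6). Lift 7: 49. −1: 48.

12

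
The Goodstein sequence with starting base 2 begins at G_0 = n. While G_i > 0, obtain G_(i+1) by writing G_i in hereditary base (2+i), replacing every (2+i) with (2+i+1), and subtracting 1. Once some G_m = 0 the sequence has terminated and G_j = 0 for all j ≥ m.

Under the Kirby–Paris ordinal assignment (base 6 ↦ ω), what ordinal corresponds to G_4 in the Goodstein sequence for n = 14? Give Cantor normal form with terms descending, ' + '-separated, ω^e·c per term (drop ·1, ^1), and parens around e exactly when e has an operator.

[0] 14 ≡ 2^(2 + 1) + 2^2 + 2 (base 2). Lift 3: 111. −1: 110.
[1] 110 ≡ 3^(3 + 1) + 3^3 + 2 (base 3). Lift 4: 1282. −1: 1281.
[2] 1281 ≡ 4^(4 + 1) + 4^4 + 1 (base 4). Lift 5: 18751. −1: 18750.
[3] 18750 ≡ 5^(5 + 1) + 5^5 (base 5). Lift 6: 326592. −1: 326591.
[4] 326591 ≡ 6^(6 + 1) + 5·6^5 + 5·6^4 + 5·6^3 + 5·6^2 + 5·6 + 5 (base 6). Lift 7: 5862841. −1: 5862840.

ω^(ω + 1) + ω^5·5 + ω^4·5 + ω^3·5 + ω^2·5 + ω·5 + 5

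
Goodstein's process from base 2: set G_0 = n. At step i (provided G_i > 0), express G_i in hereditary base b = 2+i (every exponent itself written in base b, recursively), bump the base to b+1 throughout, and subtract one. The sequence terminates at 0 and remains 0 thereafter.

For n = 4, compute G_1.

[0] 4 ≡ 2^2 (base 2). Lift 3: 27. −1: 26.
[1] 26 ≡ 2·3^2 + 2·3 + 2 (base 3). Lift 4: 42. −1: 41.

26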